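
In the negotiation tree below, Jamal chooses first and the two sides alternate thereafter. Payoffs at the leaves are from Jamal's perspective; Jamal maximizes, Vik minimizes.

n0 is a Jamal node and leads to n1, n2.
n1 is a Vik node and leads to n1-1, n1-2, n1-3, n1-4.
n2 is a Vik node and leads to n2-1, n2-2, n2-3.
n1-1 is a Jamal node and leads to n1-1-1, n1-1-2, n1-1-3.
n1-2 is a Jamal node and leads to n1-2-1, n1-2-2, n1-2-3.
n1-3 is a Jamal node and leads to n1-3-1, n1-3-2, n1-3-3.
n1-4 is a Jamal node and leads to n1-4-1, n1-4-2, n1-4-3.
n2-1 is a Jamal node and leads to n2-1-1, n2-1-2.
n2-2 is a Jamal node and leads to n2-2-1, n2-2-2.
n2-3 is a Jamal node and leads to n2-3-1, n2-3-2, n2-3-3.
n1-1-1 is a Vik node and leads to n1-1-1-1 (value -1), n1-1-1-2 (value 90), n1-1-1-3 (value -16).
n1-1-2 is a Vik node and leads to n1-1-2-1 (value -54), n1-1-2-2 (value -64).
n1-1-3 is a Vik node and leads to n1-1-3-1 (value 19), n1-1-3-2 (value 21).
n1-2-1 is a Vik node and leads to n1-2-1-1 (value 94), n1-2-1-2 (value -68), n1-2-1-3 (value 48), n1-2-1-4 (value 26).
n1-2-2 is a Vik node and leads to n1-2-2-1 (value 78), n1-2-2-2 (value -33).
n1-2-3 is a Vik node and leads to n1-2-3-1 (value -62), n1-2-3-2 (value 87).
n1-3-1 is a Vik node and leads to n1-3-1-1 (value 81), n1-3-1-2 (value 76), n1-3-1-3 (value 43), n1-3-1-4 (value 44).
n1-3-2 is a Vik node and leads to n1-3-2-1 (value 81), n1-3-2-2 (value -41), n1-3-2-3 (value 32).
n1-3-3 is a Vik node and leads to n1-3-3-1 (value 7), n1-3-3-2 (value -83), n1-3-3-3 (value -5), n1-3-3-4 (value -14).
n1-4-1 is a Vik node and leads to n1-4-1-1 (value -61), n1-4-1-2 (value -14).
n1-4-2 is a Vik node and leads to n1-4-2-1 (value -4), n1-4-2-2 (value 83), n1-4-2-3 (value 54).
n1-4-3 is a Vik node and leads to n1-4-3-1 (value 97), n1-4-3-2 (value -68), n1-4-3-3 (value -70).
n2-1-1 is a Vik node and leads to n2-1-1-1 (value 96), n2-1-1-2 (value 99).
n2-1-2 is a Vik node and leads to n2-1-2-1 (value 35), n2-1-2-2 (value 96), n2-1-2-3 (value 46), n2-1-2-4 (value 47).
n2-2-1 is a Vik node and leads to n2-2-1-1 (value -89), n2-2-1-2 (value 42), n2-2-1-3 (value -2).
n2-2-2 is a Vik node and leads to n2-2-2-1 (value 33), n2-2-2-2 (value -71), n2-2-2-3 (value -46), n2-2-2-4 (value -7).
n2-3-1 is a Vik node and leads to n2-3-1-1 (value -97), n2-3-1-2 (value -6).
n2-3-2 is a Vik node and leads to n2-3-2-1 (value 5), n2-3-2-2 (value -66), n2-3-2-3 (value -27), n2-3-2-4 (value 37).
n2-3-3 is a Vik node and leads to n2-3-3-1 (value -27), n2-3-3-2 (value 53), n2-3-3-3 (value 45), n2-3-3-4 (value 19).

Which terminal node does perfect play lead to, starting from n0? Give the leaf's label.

n1-1-1 (Vik): min(-1, 90, -16) = -16
n1-1-2 (Vik): min(-54, -64) = -64
n1-1-3 (Vik): min(19, 21) = 19
n1-1 (Jamal): max(-16, -64, 19) = 19
n1-2-1 (Vik): min(94, -68, 48, 26) = -68
n1-2-2 (Vik): min(78, -33) = -33
n1-2-3 (Vik): min(-62, 87) = -62
n1-2 (Jamal): max(-68, -33, -62) = -33
n1-3-1 (Vik): min(81, 76, 43, 44) = 43
n1-3-2 (Vik): min(81, -41, 32) = -41
n1-3-3 (Vik): min(7, -83, -5, -14) = -83
n1-3 (Jamal): max(43, -41, -83) = 43
n1-4-1 (Vik): min(-61, -14) = -61
n1-4-2 (Vik): min(-4, 83, 54) = -4
n1-4-3 (Vik): min(97, -68, -70) = -70
n1-4 (Jamal): max(-61, -4, -70) = -4
n1 (Vik): min(19, -33, 43, -4) = -33
n2-1-1 (Vik): min(96, 99) = 96
n2-1-2 (Vik): min(35, 96, 46, 47) = 35
n2-1 (Jamal): max(96, 35) = 96
n2-2-1 (Vik): min(-89, 42, -2) = -89
n2-2-2 (Vik): min(33, -71, -46, -7) = -71
n2-2 (Jamal): max(-89, -71) = -71
n2-3-1 (Vik): min(-97, -6) = -97
n2-3-2 (Vik): min(5, -66, -27, 37) = -66
n2-3-3 (Vik): min(-27, 53, 45, 19) = -27
n2-3 (Jamal): max(-97, -66, -27) = -27
n2 (Vik): min(96, -71, -27) = -71
n0 (Jamal): max(-33, -71) = -33
At n0, Jamal picks n1 (highest: -33).
At n1, Vik picks n1-2 (lowest: -33).
At n1-2, Jamal picks n1-2-2 (highest: -33).
At n1-2-2, Vik picks n1-2-2-2 (lowest: -33).
Terminal value -33.

n1-2-2-2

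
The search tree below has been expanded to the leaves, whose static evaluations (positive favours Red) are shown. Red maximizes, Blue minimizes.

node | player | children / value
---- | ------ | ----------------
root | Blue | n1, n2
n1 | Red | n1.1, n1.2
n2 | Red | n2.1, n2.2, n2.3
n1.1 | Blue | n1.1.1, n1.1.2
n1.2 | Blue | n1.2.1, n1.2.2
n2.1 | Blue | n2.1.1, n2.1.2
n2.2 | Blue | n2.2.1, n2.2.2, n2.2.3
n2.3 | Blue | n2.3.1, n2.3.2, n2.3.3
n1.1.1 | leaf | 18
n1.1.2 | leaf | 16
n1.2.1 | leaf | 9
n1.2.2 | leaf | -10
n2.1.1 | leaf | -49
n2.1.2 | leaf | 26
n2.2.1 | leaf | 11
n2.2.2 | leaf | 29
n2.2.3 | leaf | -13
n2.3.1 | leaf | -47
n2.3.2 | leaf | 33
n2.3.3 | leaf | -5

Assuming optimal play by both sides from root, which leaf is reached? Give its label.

n2.2.3

n1.1 (Blue): min(18, 16) = 16
n1.2 (Blue): min(9, -10) = -10
n1 (Red): max(16, -10) = 16
n2.1 (Blue): min(-49, 26) = -49
n2.2 (Blue): min(11, 29, -13) = -13
n2.3 (Blue): min(-47, 33, -5) = -47
n2 (Red): max(-49, -13, -47) = -13
root (Blue): min(16, -13) = -13
At root, Blue picks n2 (lowest: -13).
At n2, Red picks n2.2 (highest: -13).
At n2.2, Blue picks n2.2.3 (lowest: -13).
Terminal value -13.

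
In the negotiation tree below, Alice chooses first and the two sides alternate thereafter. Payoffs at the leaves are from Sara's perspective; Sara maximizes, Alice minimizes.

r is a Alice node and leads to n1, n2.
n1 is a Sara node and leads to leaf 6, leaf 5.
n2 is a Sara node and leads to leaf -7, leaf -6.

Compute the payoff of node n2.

n2 (Sara): max(-7, -6) = -6

-6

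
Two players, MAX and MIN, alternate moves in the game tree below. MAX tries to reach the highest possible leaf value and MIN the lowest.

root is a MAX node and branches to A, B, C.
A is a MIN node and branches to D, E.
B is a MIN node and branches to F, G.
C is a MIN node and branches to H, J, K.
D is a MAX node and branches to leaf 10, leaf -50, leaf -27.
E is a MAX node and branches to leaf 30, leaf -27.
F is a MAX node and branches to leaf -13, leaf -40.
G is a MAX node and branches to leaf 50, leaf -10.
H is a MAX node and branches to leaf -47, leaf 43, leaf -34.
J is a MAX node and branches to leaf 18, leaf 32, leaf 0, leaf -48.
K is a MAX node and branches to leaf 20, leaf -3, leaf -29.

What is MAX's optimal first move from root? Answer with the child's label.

D (MAX): max(10, -50, -27) = 10
E (MAX): max(30, -27) = 30
A (MIN): min(10, 30) = 10
F (MAX): max(-13, -40) = -13
G (MAX): max(50, -10) = 50
B (MIN): min(-13, 50) = -13
H (MAX): max(-47, 43, -34) = 43
J (MAX): max(18, 32, 0, -48) = 32
K (MAX): max(20, -3, -29) = 20
C (MIN): min(43, 32, 20) = 20
root (MAX): max(10, -13, 20) = 20
MAX at root wants the highest of {A=10, B=-13, C=20}, so chooses C.

C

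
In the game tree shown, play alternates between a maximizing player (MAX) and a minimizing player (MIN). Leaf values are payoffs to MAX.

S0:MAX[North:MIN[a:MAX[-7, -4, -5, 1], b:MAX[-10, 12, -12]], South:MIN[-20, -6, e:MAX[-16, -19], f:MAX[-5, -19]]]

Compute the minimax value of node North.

1

a (MAX): max(-7, -4, -5, 1) = 1
b (MAX): max(-10, 12, -12) = 12
North (MIN): min(1, 12) = 1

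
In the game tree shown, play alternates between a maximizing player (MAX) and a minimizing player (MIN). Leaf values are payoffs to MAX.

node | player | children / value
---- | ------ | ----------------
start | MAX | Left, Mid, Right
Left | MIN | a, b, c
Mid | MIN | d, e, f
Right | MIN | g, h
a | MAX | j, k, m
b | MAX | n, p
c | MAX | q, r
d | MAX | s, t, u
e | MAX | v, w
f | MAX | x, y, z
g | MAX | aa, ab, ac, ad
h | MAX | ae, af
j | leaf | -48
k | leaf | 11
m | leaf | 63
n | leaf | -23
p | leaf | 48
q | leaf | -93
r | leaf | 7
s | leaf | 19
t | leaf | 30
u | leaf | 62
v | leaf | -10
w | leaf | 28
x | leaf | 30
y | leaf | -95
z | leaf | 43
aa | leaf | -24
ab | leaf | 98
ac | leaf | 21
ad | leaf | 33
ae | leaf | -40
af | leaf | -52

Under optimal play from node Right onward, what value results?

g (MAX): max(-24, 98, 21, 33) = 98
h (MAX): max(-40, -52) = -40
Right (MIN): min(98, -40) = -40

-40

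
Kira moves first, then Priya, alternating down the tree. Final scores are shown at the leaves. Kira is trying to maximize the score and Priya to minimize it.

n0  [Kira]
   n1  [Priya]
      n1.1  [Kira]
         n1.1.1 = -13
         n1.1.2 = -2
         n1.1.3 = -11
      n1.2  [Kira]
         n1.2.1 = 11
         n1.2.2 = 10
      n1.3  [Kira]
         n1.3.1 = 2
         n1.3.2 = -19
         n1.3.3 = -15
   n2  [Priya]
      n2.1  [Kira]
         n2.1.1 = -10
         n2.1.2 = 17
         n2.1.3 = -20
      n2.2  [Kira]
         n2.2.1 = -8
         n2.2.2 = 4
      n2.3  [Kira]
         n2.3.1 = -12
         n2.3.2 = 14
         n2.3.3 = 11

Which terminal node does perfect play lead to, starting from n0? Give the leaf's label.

n2.2.2

n1.1 (Kira): max(-13, -2, -11) = -2
n1.2 (Kira): max(11, 10) = 11
n1.3 (Kira): max(2, -19, -15) = 2
n1 (Priya): min(-2, 11, 2) = -2
n2.1 (Kira): max(-10, 17, -20) = 17
n2.2 (Kira): max(-8, 4) = 4
n2.3 (Kira): max(-12, 14, 11) = 14
n2 (Priya): min(17, 4, 14) = 4
n0 (Kira): max(-2, 4) = 4
At n0, Kira picks n2 (highest: 4).
At n2, Priya picks n2.2 (lowest: 4).
At n2.2, Kira picks n2.2.2 (highest: 4).
Terminal value 4.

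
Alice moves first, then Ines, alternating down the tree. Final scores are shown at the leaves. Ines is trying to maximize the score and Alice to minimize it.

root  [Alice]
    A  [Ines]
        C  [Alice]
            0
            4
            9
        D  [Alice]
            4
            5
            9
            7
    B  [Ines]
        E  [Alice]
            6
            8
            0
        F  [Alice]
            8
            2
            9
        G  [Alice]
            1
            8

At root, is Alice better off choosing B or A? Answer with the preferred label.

B

E (Alice): min(6, 8, 0) = 0
F (Alice): min(8, 2, 9) = 2
G (Alice): min(1, 8) = 1
B (Ines): max(0, 2, 1) = 2
C (Alice): min(0, 4, 9) = 0
D (Alice): min(4, 5, 9, 7) = 4
A (Ines): max(0, 4) = 4
Alice prefers the lower value; B=2, A=4. B is better since 2 < 4.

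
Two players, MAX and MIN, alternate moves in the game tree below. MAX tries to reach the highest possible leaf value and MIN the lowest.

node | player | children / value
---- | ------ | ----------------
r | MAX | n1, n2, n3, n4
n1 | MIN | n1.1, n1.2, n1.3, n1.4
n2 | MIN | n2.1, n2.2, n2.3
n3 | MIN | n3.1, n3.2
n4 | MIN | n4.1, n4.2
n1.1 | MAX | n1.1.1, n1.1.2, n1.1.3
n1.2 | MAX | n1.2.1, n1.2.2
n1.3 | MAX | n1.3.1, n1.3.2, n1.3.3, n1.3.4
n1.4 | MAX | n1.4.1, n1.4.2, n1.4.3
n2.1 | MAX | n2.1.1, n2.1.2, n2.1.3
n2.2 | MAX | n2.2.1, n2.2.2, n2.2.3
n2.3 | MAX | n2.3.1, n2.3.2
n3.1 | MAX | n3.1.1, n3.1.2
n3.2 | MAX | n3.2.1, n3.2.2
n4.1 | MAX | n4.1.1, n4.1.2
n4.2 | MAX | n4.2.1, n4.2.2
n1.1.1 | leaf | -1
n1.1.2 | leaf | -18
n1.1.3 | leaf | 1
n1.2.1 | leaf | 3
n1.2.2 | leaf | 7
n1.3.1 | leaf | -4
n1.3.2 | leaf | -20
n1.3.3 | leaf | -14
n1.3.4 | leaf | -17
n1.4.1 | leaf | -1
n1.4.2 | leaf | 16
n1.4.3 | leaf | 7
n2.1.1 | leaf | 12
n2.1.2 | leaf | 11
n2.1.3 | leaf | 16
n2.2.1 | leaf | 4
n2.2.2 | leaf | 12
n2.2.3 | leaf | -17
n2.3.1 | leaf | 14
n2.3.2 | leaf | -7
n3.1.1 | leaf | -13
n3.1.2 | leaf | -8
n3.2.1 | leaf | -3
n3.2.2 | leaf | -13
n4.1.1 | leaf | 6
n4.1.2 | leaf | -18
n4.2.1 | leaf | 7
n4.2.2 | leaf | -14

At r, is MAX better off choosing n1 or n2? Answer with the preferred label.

n2

n1.1 (MAX): max(-1, -18, 1) = 1
n1.2 (MAX): max(3, 7) = 7
n1.3 (MAX): max(-4, -20, -14, -17) = -4
n1.4 (MAX): max(-1, 16, 7) = 16
n1 (MIN): min(1, 7, -4, 16) = -4
n2.1 (MAX): max(12, 11, 16) = 16
n2.2 (MAX): max(4, 12, -17) = 12
n2.3 (MAX): max(14, -7) = 14
n2 (MIN): min(16, 12, 14) = 12
MAX prefers the higher value; n1=-4, n2=12. n2 is better since 12 > -4.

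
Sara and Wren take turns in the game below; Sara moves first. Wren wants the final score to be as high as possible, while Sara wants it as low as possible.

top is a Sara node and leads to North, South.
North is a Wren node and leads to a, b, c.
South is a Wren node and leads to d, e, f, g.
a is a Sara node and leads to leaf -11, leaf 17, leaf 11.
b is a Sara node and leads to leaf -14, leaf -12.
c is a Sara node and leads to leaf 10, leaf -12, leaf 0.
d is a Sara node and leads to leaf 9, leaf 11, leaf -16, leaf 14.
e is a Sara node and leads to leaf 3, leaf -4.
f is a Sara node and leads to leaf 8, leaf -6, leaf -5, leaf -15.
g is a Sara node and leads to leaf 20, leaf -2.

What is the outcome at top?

a (Sara): min(-11, 17, 11) = -11
b (Sara): min(-14, -12) = -14
c (Sara): min(10, -12, 0) = -12
North (Wren): max(-11, -14, -12) = -11
d (Sara): min(9, 11, -16, 14) = -16
e (Sara): min(3, -4) = -4
f (Sara): min(8, -6, -5, -15) = -15
g (Sara): min(20, -2) = -2
South (Wren): max(-16, -4, -15, -2) = -2
top (Sara): min(-11, -2) = -11

-11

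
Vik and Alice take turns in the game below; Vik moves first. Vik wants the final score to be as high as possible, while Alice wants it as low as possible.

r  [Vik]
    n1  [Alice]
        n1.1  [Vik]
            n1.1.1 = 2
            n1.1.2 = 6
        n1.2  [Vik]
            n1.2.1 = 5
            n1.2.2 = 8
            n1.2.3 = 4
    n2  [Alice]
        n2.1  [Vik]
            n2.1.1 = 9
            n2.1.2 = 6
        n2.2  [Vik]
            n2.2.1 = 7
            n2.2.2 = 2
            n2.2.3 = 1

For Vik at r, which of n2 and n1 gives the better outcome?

n2

n2.1 (Vik): max(9, 6) = 9
n2.2 (Vik): max(7, 2, 1) = 7
n2 (Alice): min(9, 7) = 7
n1.1 (Vik): max(2, 6) = 6
n1.2 (Vik): max(5, 8, 4) = 8
n1 (Alice): min(6, 8) = 6
Vik prefers the higher value; n2=7, n1=6. n2 is better since 7 > 6.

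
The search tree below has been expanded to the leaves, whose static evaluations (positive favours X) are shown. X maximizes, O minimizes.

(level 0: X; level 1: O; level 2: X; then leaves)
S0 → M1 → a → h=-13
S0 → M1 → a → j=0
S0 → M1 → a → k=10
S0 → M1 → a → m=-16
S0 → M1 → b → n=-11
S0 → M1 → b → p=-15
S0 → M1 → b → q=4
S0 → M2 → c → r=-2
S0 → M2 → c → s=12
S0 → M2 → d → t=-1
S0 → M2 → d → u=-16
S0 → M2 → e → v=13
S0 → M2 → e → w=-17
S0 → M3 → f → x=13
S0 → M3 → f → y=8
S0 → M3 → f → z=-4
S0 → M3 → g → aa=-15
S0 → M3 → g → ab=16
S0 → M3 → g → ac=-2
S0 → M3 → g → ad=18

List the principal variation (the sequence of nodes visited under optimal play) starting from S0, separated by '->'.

a (X): max(-13, 0, 10, -16) = 10
b (X): max(-11, -15, 4) = 4
M1 (O): min(10, 4) = 4
c (X): max(-2, 12) = 12
d (X): max(-1, -16) = -1
e (X): max(13, -17) = 13
M2 (O): min(12, -1, 13) = -1
f (X): max(13, 8, -4) = 13
g (X): max(-15, 16, -2, 18) = 18
M3 (O): min(13, 18) = 13
S0 (X): max(4, -1, 13) = 13
At S0, X picks M3 (highest: 13).
At M3, O picks f (lowest: 13).
At f, X picks x (highest: 13).
Terminal value 13.

S0 -> M3 -> f -> x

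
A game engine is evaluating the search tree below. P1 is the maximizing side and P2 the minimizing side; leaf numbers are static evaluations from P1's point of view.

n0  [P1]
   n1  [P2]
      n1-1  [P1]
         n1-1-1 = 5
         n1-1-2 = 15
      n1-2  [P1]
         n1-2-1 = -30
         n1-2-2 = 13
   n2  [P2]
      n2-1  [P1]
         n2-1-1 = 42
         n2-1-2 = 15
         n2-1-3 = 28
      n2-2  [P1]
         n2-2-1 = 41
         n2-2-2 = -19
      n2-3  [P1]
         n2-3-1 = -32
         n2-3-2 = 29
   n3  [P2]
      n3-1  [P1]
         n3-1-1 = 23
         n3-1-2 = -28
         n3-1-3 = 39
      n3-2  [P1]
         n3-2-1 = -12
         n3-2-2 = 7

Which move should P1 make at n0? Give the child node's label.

n1-1 (P1): max(5, 15) = 15
n1-2 (P1): max(-30, 13) = 13
n1 (P2): min(15, 13) = 13
n2-1 (P1): max(42, 15, 28) = 42
n2-2 (P1): max(41, -19) = 41
n2-3 (P1): max(-32, 29) = 29
n2 (P2): min(42, 41, 29) = 29
n3-1 (P1): max(23, -28, 39) = 39
n3-2 (P1): max(-12, 7) = 7
n3 (P2): min(39, 7) = 7
n0 (P1): max(13, 29, 7) = 29
P1 at n0 wants the highest of {n1=13, n2=29, n3=7}, so chooses n2.

n2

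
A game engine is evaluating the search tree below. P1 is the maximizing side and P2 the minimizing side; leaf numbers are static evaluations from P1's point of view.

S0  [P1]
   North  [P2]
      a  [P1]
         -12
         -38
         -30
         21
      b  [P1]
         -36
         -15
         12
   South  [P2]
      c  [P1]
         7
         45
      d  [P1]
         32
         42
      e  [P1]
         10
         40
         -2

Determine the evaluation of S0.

40

a (P1): max(-12, -38, -30, 21) = 21
b (P1): max(-36, -15, 12) = 12
North (P2): min(21, 12) = 12
c (P1): max(7, 45) = 45
d (P1): max(32, 42) = 42
e (P1): max(10, 40, -2) = 40
South (P2): min(45, 42, 40) = 40
S0 (P1): max(12, 40) = 40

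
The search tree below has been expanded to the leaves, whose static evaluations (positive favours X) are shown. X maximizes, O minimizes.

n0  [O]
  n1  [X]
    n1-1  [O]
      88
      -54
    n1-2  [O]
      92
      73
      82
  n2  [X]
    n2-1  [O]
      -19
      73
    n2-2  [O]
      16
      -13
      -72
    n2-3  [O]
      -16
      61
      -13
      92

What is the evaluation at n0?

n1-1 (O): min(88, -54) = -54
n1-2 (O): min(92, 73, 82) = 73
n1 (X): max(-54, 73) = 73
n2-1 (O): min(-19, 73) = -19
n2-2 (O): min(16, -13, -72) = -72
n2-3 (O): min(-16, 61, -13, 92) = -16
n2 (X): max(-19, -72, -16) = -16
n0 (O): min(73, -16) = -16

-16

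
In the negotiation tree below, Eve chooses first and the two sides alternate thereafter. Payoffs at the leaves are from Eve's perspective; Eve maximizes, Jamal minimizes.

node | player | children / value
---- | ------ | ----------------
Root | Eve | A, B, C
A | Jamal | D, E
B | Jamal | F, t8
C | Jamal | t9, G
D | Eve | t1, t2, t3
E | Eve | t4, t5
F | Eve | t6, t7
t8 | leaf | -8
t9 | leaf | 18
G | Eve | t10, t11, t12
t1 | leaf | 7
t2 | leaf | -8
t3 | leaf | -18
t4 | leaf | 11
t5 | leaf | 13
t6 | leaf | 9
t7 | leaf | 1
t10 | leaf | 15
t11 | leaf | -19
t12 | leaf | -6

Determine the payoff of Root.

15

D (Eve): max(7, -8, -18) = 7
E (Eve): max(11, 13) = 13
A (Jamal): min(7, 13) = 7
F (Eve): max(9, 1) = 9
B (Jamal): min(9, -8) = -8
G (Eve): max(15, -19, -6) = 15
C (Jamal): min(18, 15) = 15
Root (Eve): max(7, -8, 15) = 15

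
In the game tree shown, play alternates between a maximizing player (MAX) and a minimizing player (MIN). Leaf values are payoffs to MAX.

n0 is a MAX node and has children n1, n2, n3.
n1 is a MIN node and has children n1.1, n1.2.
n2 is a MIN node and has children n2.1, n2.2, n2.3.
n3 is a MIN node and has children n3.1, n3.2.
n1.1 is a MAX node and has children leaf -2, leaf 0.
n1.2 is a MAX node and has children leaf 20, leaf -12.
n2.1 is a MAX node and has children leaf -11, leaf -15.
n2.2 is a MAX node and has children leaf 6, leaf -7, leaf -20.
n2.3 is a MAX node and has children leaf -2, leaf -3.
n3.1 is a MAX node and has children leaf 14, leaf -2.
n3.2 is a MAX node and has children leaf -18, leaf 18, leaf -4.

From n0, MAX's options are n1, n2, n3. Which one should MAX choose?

n3

n1.1 (MAX): max(-2, 0) = 0
n1.2 (MAX): max(20, -12) = 20
n1 (MIN): min(0, 20) = 0
n2.1 (MAX): max(-11, -15) = -11
n2.2 (MAX): max(6, -7, -20) = 6
n2.3 (MAX): max(-2, -3) = -2
n2 (MIN): min(-11, 6, -2) = -11
n3.1 (MAX): max(14, -2) = 14
n3.2 (MAX): max(-18, 18, -4) = 18
n3 (MIN): min(14, 18) = 14
n0 (MAX): max(0, -11, 14) = 14
MAX at n0 wants the highest of {n1=0, n2=-11, n3=14}, so chooses n3.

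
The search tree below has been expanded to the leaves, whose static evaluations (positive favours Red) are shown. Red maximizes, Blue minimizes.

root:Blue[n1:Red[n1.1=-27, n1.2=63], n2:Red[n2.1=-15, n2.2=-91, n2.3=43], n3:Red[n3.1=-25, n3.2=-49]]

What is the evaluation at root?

-25

n1 (Red): max(-27, 63) = 63
n2 (Red): max(-15, -91, 43) = 43
n3 (Red): max(-25, -49) = -25
root (Blue): min(63, 43, -25) = -25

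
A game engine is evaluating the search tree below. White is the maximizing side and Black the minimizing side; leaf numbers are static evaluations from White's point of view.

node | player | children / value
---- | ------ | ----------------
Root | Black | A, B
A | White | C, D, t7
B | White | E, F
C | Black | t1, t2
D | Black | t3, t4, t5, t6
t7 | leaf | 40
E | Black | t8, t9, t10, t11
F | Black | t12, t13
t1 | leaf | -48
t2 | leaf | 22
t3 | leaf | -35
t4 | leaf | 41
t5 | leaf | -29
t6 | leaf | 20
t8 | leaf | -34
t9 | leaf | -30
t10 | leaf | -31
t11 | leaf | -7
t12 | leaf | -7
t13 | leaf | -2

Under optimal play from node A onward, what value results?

40

C (Black): min(-48, 22) = -48
D (Black): min(-35, 41, -29, 20) = -35
A (White): max(-48, -35, 40) = 40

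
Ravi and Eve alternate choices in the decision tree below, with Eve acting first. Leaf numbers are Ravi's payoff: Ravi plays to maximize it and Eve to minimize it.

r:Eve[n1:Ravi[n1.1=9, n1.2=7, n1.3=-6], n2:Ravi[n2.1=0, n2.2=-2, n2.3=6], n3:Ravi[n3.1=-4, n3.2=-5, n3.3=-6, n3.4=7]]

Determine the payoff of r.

n1 (Ravi): max(9, 7, -6) = 9
n2 (Ravi): max(0, -2, 6) = 6
n3 (Ravi): max(-4, -5, -6, 7) = 7
r (Eve): min(9, 6, 7) = 6

6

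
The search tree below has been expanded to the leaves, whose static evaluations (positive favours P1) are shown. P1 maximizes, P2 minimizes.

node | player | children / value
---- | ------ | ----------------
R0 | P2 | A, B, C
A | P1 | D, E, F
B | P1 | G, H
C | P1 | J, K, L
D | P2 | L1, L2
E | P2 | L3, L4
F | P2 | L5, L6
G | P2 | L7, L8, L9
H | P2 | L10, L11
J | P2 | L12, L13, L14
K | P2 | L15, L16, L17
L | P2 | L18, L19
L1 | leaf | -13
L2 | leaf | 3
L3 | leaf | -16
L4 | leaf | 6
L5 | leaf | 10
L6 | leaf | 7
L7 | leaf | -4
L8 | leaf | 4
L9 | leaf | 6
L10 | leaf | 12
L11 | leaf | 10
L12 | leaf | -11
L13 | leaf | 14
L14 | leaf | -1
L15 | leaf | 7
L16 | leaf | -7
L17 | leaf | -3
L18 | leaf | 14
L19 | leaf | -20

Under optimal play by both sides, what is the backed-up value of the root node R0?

D (P2): min(-13, 3) = -13
E (P2): min(-16, 6) = -16
F (P2): min(10, 7) = 7
A (P1): max(-13, -16, 7) = 7
G (P2): min(-4, 4, 6) = -4
H (P2): min(12, 10) = 10
B (P1): max(-4, 10) = 10
J (P2): min(-11, 14, -1) = -11
K (P2): min(7, -7, -3) = -7
L (P2): min(14, -20) = -20
C (P1): max(-11, -7, -20) = -7
R0 (P2): min(7, 10, -7) = -7

-7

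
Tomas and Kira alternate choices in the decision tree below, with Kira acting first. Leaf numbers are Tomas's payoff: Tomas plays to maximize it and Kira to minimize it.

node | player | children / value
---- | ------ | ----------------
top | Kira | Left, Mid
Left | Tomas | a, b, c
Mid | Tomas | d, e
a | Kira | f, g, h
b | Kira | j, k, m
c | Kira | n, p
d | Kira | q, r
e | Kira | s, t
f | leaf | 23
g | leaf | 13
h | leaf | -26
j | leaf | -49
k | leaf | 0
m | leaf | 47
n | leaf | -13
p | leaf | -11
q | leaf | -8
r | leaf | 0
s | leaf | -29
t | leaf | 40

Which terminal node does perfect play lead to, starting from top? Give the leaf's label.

n

a (Kira): min(23, 13, -26) = -26
b (Kira): min(-49, 0, 47) = -49
c (Kira): min(-13, -11) = -13
Left (Tomas): max(-26, -49, -13) = -13
d (Kira): min(-8, 0) = -8
e (Kira): min(-29, 40) = -29
Mid (Tomas): max(-8, -29) = -8
top (Kira): min(-13, -8) = -13
At top, Kira picks Left (lowest: -13).
At Left, Tomas picks c (highest: -13).
At c, Kira picks n (lowest: -13).
Terminal value -13.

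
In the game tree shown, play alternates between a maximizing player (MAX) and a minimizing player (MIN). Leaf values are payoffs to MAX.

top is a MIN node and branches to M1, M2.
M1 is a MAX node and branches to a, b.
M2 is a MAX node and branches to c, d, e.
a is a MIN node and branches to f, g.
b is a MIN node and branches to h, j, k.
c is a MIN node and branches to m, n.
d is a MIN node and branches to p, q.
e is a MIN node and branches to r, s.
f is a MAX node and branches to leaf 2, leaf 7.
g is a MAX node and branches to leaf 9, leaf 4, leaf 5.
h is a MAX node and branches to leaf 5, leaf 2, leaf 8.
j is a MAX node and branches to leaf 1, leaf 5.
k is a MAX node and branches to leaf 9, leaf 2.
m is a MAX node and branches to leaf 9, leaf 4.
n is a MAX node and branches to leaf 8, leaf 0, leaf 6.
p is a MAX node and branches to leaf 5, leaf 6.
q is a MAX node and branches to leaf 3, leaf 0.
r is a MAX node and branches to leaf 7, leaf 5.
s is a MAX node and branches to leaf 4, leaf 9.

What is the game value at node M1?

7

f (MAX): max(2, 7) = 7
g (MAX): max(9, 4, 5) = 9
a (MIN): min(7, 9) = 7
h (MAX): max(5, 2, 8) = 8
j (MAX): max(1, 5) = 5
k (MAX): max(9, 2) = 9
b (MIN): min(8, 5, 9) = 5
M1 (MAX): max(7, 5) = 7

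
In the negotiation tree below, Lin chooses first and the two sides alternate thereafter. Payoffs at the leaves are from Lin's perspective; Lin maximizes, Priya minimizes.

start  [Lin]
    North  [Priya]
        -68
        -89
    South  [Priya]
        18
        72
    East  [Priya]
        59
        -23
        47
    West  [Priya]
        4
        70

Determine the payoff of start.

18

North (Priya): min(-68, -89) = -89
South (Priya): min(18, 72) = 18
East (Priya): min(59, -23, 47) = -23
West (Priya): min(4, 70) = 4
start (Lin): max(-89, 18, -23, 4) = 18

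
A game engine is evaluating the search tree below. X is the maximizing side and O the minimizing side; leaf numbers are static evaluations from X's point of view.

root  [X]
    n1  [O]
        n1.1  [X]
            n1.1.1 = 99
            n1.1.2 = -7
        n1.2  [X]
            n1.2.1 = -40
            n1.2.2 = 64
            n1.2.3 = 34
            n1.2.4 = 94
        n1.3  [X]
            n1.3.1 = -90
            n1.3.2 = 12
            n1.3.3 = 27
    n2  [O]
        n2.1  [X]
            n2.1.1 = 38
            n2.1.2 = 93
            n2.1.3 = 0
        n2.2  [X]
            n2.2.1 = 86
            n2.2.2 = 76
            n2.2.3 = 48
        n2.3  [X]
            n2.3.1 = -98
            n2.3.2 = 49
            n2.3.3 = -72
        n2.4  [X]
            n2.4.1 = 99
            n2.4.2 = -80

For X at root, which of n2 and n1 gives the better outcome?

n2

n2.1 (X): max(38, 93, 0) = 93
n2.2 (X): max(86, 76, 48) = 86
n2.3 (X): max(-98, 49, -72) = 49
n2.4 (X): max(99, -80) = 99
n2 (O): min(93, 86, 49, 99) = 49
n1.1 (X): max(99, -7) = 99
n1.2 (X): max(-40, 64, 34, 94) = 94
n1.3 (X): max(-90, 12, 27) = 27
n1 (O): min(99, 94, 27) = 27
X prefers the higher value; n2=49, n1=27. n2 is better since 49 > 27.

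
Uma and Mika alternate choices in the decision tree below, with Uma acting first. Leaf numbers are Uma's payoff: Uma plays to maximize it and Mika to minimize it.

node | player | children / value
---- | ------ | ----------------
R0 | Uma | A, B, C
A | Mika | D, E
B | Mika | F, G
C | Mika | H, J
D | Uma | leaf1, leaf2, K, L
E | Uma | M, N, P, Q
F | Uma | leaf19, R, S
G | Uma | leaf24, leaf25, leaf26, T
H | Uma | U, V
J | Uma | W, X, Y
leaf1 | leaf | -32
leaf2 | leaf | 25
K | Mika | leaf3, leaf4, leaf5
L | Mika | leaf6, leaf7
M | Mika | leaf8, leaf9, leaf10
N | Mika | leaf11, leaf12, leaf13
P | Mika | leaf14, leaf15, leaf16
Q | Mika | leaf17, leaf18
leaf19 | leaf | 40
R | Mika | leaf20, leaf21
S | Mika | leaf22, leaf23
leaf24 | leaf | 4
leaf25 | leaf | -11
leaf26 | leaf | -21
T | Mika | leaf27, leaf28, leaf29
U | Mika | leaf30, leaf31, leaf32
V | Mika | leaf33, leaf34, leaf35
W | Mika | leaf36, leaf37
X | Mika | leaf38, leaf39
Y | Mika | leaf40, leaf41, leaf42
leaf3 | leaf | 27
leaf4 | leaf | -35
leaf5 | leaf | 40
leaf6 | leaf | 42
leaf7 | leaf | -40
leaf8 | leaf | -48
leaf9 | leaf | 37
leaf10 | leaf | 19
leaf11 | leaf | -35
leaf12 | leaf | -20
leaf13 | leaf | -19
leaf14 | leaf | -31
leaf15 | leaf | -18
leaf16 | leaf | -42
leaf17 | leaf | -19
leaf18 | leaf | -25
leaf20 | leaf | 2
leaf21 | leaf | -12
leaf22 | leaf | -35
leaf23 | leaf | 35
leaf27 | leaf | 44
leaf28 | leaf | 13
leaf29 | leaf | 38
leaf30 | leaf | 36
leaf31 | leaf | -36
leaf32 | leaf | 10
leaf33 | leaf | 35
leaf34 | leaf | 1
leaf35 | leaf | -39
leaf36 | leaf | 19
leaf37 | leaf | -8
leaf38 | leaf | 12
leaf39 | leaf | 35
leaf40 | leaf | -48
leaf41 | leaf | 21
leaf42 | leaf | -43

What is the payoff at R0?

13

K (Mika): min(27, -35, 40) = -35
L (Mika): min(42, -40) = -40
D (Uma): max(-32, 25, -35, -40) = 25
M (Mika): min(-48, 37, 19) = -48
N (Mika): min(-35, -20, -19) = -35
P (Mika): min(-31, -18, -42) = -42
Q (Mika): min(-19, -25) = -25
E (Uma): max(-48, -35, -42, -25) = -25
A (Mika): min(25, -25) = -25
R (Mika): min(2, -12) = -12
S (Mika): min(-35, 35) = -35
F (Uma): max(40, -12, -35) = 40
T (Mika): min(44, 13, 38) = 13
G (Uma): max(4, -11, -21, 13) = 13
B (Mika): min(40, 13) = 13
U (Mika): min(36, -36, 10) = -36
V (Mika): min(35, 1, -39) = -39
H (Uma): max(-36, -39) = -36
W (Mika): min(19, -8) = -8
X (Mika): min(12, 35) = 12
Y (Mika): min(-48, 21, -43) = -48
J (Uma): max(-8, 12, -48) = 12
C (Mika): min(-36, 12) = -36
R0 (Uma): max(-25, 13, -36) = 13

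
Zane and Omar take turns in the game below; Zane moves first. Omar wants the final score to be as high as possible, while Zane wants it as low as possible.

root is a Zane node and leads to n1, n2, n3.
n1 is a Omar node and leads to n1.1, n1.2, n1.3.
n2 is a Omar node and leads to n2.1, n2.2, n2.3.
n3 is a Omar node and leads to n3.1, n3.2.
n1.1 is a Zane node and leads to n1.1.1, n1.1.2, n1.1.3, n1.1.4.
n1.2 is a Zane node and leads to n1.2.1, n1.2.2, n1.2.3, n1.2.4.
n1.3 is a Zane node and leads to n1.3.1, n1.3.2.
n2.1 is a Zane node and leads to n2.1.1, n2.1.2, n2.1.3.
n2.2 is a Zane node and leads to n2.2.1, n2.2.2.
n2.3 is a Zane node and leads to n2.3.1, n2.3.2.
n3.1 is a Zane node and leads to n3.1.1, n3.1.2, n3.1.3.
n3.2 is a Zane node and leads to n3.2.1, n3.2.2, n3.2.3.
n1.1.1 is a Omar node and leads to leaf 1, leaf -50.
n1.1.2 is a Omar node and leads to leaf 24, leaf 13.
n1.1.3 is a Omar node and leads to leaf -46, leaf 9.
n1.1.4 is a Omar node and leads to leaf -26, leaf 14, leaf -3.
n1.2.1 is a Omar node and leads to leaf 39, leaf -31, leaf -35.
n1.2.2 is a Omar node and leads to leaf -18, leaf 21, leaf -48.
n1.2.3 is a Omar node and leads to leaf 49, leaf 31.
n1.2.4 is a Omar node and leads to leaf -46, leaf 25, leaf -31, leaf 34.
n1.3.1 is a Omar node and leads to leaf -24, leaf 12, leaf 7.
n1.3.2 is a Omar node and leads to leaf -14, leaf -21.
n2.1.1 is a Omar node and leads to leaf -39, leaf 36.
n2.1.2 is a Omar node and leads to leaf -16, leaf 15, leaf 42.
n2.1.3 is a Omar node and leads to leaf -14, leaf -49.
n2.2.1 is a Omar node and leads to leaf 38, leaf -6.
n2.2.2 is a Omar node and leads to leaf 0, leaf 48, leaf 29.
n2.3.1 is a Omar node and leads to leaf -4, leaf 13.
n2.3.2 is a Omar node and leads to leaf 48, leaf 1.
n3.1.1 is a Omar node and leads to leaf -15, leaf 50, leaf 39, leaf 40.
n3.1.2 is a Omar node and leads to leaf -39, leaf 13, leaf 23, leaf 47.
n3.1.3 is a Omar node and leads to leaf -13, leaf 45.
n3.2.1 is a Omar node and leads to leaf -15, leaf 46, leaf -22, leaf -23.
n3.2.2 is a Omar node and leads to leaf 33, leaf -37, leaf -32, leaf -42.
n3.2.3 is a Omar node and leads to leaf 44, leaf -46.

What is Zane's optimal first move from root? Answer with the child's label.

n1

n1.1.1 (Omar): max(1, -50) = 1
n1.1.2 (Omar): max(24, 13) = 24
n1.1.3 (Omar): max(-46, 9) = 9
n1.1.4 (Omar): max(-26, 14, -3) = 14
n1.1 (Zane): min(1, 24, 9, 14) = 1
n1.2.1 (Omar): max(39, -31, -35) = 39
n1.2.2 (Omar): max(-18, 21, -48) = 21
n1.2.3 (Omar): max(49, 31) = 49
n1.2.4 (Omar): max(-46, 25, -31, 34) = 34
n1.2 (Zane): min(39, 21, 49, 34) = 21
n1.3.1 (Omar): max(-24, 12, 7) = 12
n1.3.2 (Omar): max(-14, -21) = -14
n1.3 (Zane): min(12, -14) = -14
n1 (Omar): max(1, 21, -14) = 21
n2.1.1 (Omar): max(-39, 36) = 36
n2.1.2 (Omar): max(-16, 15, 42) = 42
n2.1.3 (Omar): max(-14, -49) = -14
n2.1 (Zane): min(36, 42, -14) = -14
n2.2.1 (Omar): max(38, -6) = 38
n2.2.2 (Omar): max(0, 48, 29) = 48
n2.2 (Zane): min(38, 48) = 38
n2.3.1 (Omar): max(-4, 13) = 13
n2.3.2 (Omar): max(48, 1) = 48
n2.3 (Zane): min(13, 48) = 13
n2 (Omar): max(-14, 38, 13) = 38
n3.1.1 (Omar): max(-15, 50, 39, 40) = 50
n3.1.2 (Omar): max(-39, 13, 23, 47) = 47
n3.1.3 (Omar): max(-13, 45) = 45
n3.1 (Zane): min(50, 47, 45) = 45
n3.2.1 (Omar): max(-15, 46, -22, -23) = 46
n3.2.2 (Omar): max(33, -37, -32, -42) = 33
n3.2.3 (Omar): max(44, -46) = 44
n3.2 (Zane): min(46, 33, 44) = 33
n3 (Omar): max(45, 33) = 45
root (Zane): min(21, 38, 45) = 21
Zane at root wants the lowest of {n1=21, n2=38, n3=45}, so chooses n1.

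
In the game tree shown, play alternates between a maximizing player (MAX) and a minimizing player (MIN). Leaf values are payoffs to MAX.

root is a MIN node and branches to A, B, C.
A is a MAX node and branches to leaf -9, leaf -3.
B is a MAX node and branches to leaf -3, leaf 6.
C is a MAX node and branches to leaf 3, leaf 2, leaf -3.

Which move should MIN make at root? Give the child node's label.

A

A (MAX): max(-9, -3) = -3
B (MAX): max(-3, 6) = 6
C (MAX): max(3, 2, -3) = 3
root (MIN): min(-3, 6, 3) = -3
MIN at root wants the lowest of {A=-3, B=6, C=3}, so chooses A.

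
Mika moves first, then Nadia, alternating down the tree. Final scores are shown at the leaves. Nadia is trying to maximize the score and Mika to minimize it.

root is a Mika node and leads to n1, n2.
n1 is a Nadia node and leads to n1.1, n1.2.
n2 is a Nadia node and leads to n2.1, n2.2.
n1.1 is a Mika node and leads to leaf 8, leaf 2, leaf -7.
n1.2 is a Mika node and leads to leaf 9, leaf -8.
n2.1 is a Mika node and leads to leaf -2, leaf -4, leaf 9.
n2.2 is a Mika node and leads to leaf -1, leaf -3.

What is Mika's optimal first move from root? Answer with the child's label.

n1.1 (Mika): min(8, 2, -7) = -7
n1.2 (Mika): min(9, -8) = -8
n1 (Nadia): max(-7, -8) = -7
n2.1 (Mika): min(-2, -4, 9) = -4
n2.2 (Mika): min(-1, -3) = -3
n2 (Nadia): max(-4, -3) = -3
root (Mika): min(-7, -3) = -7
Mika at root wants the lowest of {n1=-7, n2=-3}, so chooses n1.

n1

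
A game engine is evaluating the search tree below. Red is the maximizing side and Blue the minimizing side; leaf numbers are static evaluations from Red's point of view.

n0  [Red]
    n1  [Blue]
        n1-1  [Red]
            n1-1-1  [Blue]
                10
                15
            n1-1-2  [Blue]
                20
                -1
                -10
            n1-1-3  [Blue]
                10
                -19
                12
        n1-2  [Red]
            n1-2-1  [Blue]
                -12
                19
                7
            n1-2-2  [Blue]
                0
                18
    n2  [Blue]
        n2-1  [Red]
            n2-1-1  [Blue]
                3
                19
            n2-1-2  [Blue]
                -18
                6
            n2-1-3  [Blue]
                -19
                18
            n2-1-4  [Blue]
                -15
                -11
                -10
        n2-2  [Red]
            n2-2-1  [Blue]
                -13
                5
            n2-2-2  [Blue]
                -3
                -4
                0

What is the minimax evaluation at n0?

n1-1-1 (Blue): min(10, 15) = 10
n1-1-2 (Blue): min(20, -1, -10) = -10
n1-1-3 (Blue): min(10, -19, 12) = -19
n1-1 (Red): max(10, -10, -19) = 10
n1-2-1 (Blue): min(-12, 19, 7) = -12
n1-2-2 (Blue): min(0, 18) = 0
n1-2 (Red): max(-12, 0) = 0
n1 (Blue): min(10, 0) = 0
n2-1-1 (Blue): min(3, 19) = 3
n2-1-2 (Blue): min(-18, 6) = -18
n2-1-3 (Blue): min(-19, 18) = -19
n2-1-4 (Blue): min(-15, -11, -10) = -15
n2-1 (Red): max(3, -18, -19, -15) = 3
n2-2-1 (Blue): min(-13, 5) = -13
n2-2-2 (Blue): min(-3, -4, 0) = -4
n2-2 (Red): max(-13, -4) = -4
n2 (Blue): min(3, -4) = -4
n0 (Red): max(0, -4) = 0

0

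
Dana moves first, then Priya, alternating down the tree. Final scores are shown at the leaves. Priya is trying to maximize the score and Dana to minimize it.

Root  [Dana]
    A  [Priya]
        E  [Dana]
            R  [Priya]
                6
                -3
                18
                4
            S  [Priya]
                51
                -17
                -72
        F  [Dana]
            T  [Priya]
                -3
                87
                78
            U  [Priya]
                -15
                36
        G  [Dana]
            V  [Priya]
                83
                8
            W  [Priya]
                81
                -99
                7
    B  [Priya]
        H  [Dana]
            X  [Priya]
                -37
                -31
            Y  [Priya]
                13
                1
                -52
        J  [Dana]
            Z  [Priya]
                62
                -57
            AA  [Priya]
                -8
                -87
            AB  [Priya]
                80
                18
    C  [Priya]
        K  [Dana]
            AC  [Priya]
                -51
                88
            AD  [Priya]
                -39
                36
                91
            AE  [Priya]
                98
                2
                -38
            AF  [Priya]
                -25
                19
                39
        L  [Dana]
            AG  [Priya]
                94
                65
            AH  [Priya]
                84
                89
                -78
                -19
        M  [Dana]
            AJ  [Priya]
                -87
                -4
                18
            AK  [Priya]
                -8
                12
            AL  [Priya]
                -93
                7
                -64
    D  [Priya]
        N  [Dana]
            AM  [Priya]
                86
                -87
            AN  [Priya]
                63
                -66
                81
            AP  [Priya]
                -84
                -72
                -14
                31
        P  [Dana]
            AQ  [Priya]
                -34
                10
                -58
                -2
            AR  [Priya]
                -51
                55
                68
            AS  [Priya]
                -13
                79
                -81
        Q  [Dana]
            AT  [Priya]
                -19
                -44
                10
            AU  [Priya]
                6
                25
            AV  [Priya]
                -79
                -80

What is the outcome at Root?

-8

R (Priya): max(6, -3, 18, 4) = 18
S (Priya): max(51, -17, -72) = 51
E (Dana): min(18, 51) = 18
T (Priya): max(-3, 87, 78) = 87
U (Priya): max(-15, 36) = 36
F (Dana): min(87, 36) = 36
V (Priya): max(83, 8) = 83
W (Priya): max(81, -99, 7) = 81
G (Dana): min(83, 81) = 81
A (Priya): max(18, 36, 81) = 81
X (Priya): max(-37, -31) = -31
Y (Priya): max(13, 1, -52) = 13
H (Dana): min(-31, 13) = -31
Z (Priya): max(62, -57) = 62
AA (Priya): max(-8, -87) = -8
AB (Priya): max(80, 18) = 80
J (Dana): min(62, -8, 80) = -8
B (Priya): max(-31, -8) = -8
AC (Priya): max(-51, 88) = 88
AD (Priya): max(-39, 36, 91) = 91
AE (Priya): max(98, 2, -38) = 98
AF (Priya): max(-25, 19, 39) = 39
K (Dana): min(88, 91, 98, 39) = 39
AG (Priya): max(94, 65) = 94
AH (Priya): max(84, 89, -78, -19) = 89
L (Dana): min(94, 89) = 89
AJ (Priya): max(-87, -4, 18) = 18
AK (Priya): max(-8, 12) = 12
AL (Priya): max(-93, 7, -64) = 7
M (Dana): min(18, 12, 7) = 7
C (Priya): max(39, 89, 7) = 89
AM (Priya): max(86, -87) = 86
AN (Priya): max(63, -66, 81) = 81
AP (Priya): max(-84, -72, -14, 31) = 31
N (Dana): min(86, 81, 31) = 31
AQ (Priya): max(-34, 10, -58, -2) = 10
AR (Priya): max(-51, 55, 68) = 68
AS (Priya): max(-13, 79, -81) = 79
P (Dana): min(10, 68, 79) = 10
AT (Priya): max(-19, -44, 10) = 10
AU (Priya): max(6, 25) = 25
AV (Priya): max(-79, -80) = -79
Q (Dana): min(10, 25, -79) = -79
D (Priya): max(31, 10, -79) = 31
Root (Dana): min(81, -8, 89, 31) = -8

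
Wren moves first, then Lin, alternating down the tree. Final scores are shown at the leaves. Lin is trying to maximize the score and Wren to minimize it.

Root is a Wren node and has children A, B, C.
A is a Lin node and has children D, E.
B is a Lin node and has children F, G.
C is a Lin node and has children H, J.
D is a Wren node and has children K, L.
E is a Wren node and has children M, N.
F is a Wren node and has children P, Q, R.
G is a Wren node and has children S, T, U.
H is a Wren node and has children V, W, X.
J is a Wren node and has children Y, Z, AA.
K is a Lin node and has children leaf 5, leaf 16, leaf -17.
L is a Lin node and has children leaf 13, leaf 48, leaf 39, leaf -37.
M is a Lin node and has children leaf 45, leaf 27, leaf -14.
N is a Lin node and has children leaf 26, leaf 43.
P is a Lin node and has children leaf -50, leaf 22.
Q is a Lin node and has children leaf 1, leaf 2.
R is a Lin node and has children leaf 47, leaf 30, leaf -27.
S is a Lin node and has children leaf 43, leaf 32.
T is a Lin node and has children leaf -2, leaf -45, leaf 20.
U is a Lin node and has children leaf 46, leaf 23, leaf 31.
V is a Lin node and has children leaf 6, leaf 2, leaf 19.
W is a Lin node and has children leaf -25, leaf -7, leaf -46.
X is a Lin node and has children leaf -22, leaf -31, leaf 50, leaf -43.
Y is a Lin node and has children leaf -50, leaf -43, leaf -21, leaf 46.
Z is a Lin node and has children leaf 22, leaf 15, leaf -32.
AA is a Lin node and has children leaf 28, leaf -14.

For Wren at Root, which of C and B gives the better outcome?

V (Lin): max(6, 2, 19) = 19
W (Lin): max(-25, -7, -46) = -7
X (Lin): max(-22, -31, 50, -43) = 50
H (Wren): min(19, -7, 50) = -7
Y (Lin): max(-50, -43, -21, 46) = 46
Z (Lin): max(22, 15, -32) = 22
AA (Lin): max(28, -14) = 28
J (Wren): min(46, 22, 28) = 22
C (Lin): max(-7, 22) = 22
P (Lin): max(-50, 22) = 22
Q (Lin): max(1, 2) = 2
R (Lin): max(47, 30, -27) = 47
F (Wren): min(22, 2, 47) = 2
S (Lin): max(43, 32) = 43
T (Lin): max(-2, -45, 20) = 20
U (Lin): max(46, 23, 31) = 46
G (Wren): min(43, 20, 46) = 20
B (Lin): max(2, 20) = 20
Wren prefers the lower value; C=22, B=20. B is better since 20 < 22.

B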